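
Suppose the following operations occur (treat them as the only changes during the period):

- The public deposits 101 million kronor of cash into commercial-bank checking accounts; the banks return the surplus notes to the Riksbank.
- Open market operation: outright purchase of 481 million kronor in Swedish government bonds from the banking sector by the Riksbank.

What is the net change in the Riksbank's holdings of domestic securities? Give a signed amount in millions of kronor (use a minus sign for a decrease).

+481 million

Riksbank balance sheet:
  Assets:      Securities +481M
  Liabilities: Bank reserves +582M, Currency in circulation −101M
Commercial banking system:
  Assets:      Reserves at CB +582M, Securities −481M
  Liabilities: Checkable deposits +101M
So the change in the Riksbank's holdings of domestic securities is +481 million.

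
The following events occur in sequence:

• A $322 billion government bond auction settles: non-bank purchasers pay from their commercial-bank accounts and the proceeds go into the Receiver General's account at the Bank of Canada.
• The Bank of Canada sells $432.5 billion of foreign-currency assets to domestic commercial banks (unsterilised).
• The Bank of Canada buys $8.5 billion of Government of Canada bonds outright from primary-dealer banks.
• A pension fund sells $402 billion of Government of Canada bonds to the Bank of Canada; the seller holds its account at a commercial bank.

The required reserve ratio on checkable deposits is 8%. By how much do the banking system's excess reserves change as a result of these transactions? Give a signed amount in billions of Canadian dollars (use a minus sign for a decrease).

-$350.4 billion

Government account inflow $322 billion: reserves −$322B, deposits −$322B.
FX sale $432.5 billion: reserves −$432.5B, deposits 0.
OMO purchase (from banks) $8.5 billion: reserves +$8.5B, deposits 0.
Asset purchase (from non-banks) $402 billion: reserves +$402B, deposits +$402B.
Totals: Δreserves = −$344B, Δdeposits = +$80B.
Δrequired reserves = 8% × +$80B = +$6.4B.
Δexcess reserves = Δreserves − Δrequired = −$344B − (+$6.4B) = -$350.4 billion.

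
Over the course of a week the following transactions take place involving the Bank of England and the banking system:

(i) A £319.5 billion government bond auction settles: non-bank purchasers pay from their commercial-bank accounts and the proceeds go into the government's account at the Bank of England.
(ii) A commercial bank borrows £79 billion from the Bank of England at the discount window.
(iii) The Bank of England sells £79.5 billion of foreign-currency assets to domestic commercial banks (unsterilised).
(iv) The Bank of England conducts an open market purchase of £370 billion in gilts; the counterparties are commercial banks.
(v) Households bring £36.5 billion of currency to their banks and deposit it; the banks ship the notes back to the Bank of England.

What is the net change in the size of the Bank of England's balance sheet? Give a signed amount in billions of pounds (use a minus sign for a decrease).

+£369.5 billion

Government account inflow £319.5 billion: only the composition of liabilities changes → 0.
Discount-window loan £79 billion: a Bank of England asset is acquired → +£79B.
FX sale £79.5 billion: a Bank of England asset is shed → −£79.5B.
OMO purchase (from banks) £370 billion: a Bank of England asset is acquired → +£370B.
Currency deposit £36.5 billion: only the composition of liabilities changes → 0.
Net: 0 + 79 − 79.5 + 370 + 0 = +£369.5 billion.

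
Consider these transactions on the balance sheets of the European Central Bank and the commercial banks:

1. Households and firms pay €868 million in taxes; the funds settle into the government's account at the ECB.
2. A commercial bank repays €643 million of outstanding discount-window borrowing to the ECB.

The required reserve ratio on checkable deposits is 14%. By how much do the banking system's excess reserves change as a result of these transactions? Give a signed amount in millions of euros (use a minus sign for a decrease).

-€1389.48 million

Government account inflow €868 million: reserves −€868M, deposits −€868M.
Discount-window repayment €643 million: reserves −€643M, deposits 0.
Totals: Δreserves = −€1511M, Δdeposits = −€868M.
Δrequired reserves = 14% × −€868M = −€121.52M.
Δexcess reserves = Δreserves − Δrequired = −€1511M − (−€121.52M) = -€1389.48 million.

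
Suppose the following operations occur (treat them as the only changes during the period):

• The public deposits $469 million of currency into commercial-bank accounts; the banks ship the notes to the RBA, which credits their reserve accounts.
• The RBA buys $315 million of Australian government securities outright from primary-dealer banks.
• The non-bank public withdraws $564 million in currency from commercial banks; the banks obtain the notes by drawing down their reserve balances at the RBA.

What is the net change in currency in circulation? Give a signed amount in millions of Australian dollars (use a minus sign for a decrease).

+$95 million

RBA balance sheet:
  Assets:      Securities +$315M
  Liabilities: Bank reserves +$220M, Currency in circulation +$95M
Commercial banking system:
  Assets:      Reserves at CB +$220M, Securities −$315M
  Liabilities: Checkable deposits −$95M
So the change in currency in circulation is +$95 million.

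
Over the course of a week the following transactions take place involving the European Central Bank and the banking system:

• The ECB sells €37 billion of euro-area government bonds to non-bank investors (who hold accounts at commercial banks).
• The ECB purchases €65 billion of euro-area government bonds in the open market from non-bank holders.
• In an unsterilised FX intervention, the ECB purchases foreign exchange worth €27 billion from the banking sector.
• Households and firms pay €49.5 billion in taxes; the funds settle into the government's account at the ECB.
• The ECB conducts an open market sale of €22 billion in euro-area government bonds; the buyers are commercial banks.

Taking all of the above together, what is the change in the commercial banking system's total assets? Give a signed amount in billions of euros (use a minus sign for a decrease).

-€21.5 billion

Asset sale (to non-banks) €37 billion: bank balance sheets shrink → −€37B.
Asset purchase (from non-banks) €65 billion: bank balance sheets expand → +€65B.
FX purchase €27 billion: just an asset swap on bank balance sheets → 0.
Government account inflow €49.5 billion: bank balance sheets shrink → −€49.5B.
OMO sale (to banks) €22 billion: just an asset swap on bank balance sheets → 0.
Net: −37 + 65 + 0 − 49.5 + 0 = -€21.5 billion.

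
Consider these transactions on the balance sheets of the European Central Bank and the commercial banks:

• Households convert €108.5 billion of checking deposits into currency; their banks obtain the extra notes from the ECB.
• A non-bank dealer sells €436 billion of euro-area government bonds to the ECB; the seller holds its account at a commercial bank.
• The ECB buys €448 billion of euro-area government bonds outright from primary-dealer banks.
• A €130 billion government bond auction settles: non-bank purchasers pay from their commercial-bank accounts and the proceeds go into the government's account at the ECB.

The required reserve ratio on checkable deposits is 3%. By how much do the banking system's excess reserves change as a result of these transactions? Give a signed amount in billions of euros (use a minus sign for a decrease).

Currency withdrawal €108.5 billion: reserves −€108.5B, deposits −€108.5B.
Asset purchase (from non-banks) €436 billion: reserves +€436B, deposits +€436B.
OMO purchase (from banks) €448 billion: reserves +€448B, deposits 0.
Government account inflow €130 billion: reserves −€130B, deposits −€130B.
Totals: Δreserves = +€645.5B, Δdeposits = +€197.5B.
Δrequired reserves = 3% × +€197.5B = +€5.925B.
Δexcess reserves = Δreserves − Δrequired = +€645.5B − (+€5.925B) = +€639.575 billion.

+€639.575 billion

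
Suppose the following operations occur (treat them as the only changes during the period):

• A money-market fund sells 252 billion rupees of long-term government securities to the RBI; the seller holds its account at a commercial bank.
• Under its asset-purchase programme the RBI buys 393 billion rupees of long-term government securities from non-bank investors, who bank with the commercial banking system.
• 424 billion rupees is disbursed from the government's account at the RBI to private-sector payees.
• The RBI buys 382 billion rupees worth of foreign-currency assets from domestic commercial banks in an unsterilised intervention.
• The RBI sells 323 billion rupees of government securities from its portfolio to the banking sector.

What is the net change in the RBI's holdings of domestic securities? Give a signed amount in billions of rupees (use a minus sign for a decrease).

+322 billion

Asset purchase (from non-banks) 252 billion rupees: securities added to the RBI's portfolio → +252B.
Asset purchase (from non-banks) 393 billion rupees: securities added to the RBI's portfolio → +393B.
Government spending 424 billion rupees: the RBI's securities portfolio is untouched → 0.
FX purchase 382 billion rupees: the RBI's securities portfolio is untouched → 0.
OMO sale (to banks) 323 billion rupees: securities removed from the RBI's portfolio → −323B.
Net: 252 + 393 + 0 + 0 − 323 = +322 billion.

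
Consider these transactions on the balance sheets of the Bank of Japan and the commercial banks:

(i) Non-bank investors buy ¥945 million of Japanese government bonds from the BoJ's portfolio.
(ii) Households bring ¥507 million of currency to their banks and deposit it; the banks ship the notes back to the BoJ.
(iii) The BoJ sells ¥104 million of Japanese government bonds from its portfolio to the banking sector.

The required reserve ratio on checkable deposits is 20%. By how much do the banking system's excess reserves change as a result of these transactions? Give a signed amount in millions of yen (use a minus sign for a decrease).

Asset sale (to non-banks) ¥945 million: reserves −¥945M, deposits −¥945M.
Currency deposit ¥507 million: reserves +¥507M, deposits +¥507M.
OMO sale (to banks) ¥104 million: reserves −¥104M, deposits 0.
Totals: Δreserves = −¥542M, Δdeposits = −¥438M.
Δrequired reserves = 20% × −¥438M = −¥87.6M.
Δexcess reserves = Δreserves − Δrequired = −¥542M − (−¥87.6M) = -¥454.4 million.

-¥454.4 million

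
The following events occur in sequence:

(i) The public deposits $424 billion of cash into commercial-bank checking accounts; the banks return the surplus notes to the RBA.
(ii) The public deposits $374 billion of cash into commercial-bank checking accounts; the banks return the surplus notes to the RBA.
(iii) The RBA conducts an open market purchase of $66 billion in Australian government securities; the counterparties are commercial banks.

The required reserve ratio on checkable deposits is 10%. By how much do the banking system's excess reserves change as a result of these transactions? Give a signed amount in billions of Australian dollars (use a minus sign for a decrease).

Currency deposit $424 billion: reserves +$424B, deposits +$424B.
Currency deposit $374 billion: reserves +$374B, deposits +$374B.
OMO purchase (from banks) $66 billion: reserves +$66B, deposits 0.
Totals: Δreserves = +$864B, Δdeposits = +$798B.
Δrequired reserves = 10% × +$798B = +$79.8B.
Δexcess reserves = Δreserves − Δrequired = +$864B − (+$79.8B) = +$784.2 billion.

+$784.2 billion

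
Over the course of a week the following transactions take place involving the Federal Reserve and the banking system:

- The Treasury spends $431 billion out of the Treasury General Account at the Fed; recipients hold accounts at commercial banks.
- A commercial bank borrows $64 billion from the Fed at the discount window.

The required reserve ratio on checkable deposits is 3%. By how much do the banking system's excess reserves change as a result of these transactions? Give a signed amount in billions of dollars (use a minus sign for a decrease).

Government spending $431 billion: reserves +$431B, deposits +$431B.
Discount-window loan $64 billion: reserves +$64B, deposits 0.
Totals: Δreserves = +$495B, Δdeposits = +$431B.
Δrequired reserves = 3% × +$431B = +$12.93B.
Δexcess reserves = Δreserves − Δrequired = +$495B − (+$12.93B) = +$482.07 billion.

+$482.07 billion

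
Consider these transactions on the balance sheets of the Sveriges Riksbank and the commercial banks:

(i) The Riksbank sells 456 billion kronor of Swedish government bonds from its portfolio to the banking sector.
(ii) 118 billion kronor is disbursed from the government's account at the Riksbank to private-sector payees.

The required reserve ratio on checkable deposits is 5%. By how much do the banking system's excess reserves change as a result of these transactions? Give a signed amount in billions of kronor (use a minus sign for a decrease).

-343.9 billion

OMO sale (to banks) 456 billion kronor: reserves −456B, deposits 0.
Government spending 118 billion kronor: reserves +118B, deposits +118B.
Totals: Δreserves = −338B, Δdeposits = +118B.
Δrequired reserves = 5% × +118B = +5.9B.
Δexcess reserves = Δreserves − Δrequired = −338B − (+5.9B) = -343.9 billion.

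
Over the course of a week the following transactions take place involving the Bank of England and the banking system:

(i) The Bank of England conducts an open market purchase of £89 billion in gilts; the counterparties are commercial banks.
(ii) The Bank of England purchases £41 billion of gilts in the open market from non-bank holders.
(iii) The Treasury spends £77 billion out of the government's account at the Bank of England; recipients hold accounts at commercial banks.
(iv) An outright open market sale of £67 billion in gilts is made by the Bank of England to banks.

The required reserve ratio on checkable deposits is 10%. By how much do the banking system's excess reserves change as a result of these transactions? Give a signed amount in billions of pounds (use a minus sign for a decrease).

OMO purchase (from banks) £89 billion: reserves +£89B, deposits 0.
Asset purchase (from non-banks) £41 billion: reserves +£41B, deposits +£41B.
Government spending £77 billion: reserves +£77B, deposits +£77B.
OMO sale (to banks) £67 billion: reserves −£67B, deposits 0.
Totals: Δreserves = +£140B, Δdeposits = +£118B.
Δrequired reserves = 10% × +£118B = +£11.8B.
Δexcess reserves = Δreserves − Δrequired = +£140B − (+£11.8B) = +£128.2 billion.

+£128.2 billion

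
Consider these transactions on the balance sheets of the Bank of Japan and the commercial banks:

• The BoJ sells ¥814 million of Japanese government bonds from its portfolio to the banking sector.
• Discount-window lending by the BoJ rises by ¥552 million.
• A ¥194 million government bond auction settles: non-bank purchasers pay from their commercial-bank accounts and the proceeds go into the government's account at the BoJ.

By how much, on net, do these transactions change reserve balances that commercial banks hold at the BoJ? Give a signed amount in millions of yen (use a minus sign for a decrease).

-¥456 million

OMO sale (to banks) ¥814 million: the buying banks pay out of their reserve balances → −¥814M.
Discount-window loan ¥552 million: the loan is credited to the bank's reserve account → +¥552M.
Government account inflow ¥194 million: funds move from bank reserves into the government account → −¥194M.
Net: −814 + 552 − 194 = -¥456 million.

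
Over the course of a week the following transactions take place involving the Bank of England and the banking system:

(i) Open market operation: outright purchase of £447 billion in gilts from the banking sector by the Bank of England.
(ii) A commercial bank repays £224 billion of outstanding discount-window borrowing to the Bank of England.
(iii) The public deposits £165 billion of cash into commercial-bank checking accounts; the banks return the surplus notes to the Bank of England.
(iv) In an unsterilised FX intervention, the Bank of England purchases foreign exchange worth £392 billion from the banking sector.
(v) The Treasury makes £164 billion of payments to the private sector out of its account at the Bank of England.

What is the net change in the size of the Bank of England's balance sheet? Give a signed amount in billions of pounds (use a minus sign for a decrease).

OMO purchase (from banks) £447 billion: a Bank of England asset is acquired → +£447B.
Discount-window repayment £224 billion: a Bank of England asset is shed → −£224B.
Currency deposit £165 billion: only the composition of liabilities changes → 0.
FX purchase £392 billion: a Bank of England asset is acquired → +£392B.
Government spending £164 billion: only the composition of liabilities changes → 0.
Net: 447 − 224 + 0 + 392 + 0 = +£615 billion.

+£615 billion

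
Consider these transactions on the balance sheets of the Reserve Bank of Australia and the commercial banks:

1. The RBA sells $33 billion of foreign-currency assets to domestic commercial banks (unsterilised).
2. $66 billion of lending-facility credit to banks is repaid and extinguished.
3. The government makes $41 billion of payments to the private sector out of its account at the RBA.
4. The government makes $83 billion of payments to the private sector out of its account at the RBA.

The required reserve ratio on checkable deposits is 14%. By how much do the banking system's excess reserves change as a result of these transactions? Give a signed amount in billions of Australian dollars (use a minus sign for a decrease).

FX sale $33 billion: reserves −$33B, deposits 0.
Discount-window repayment $66 billion: reserves −$66B, deposits 0.
Government spending $41 billion: reserves +$41B, deposits +$41B.
Government spending $83 billion: reserves +$83B, deposits +$83B.
Totals: Δreserves = +$25B, Δdeposits = +$124B.
Δrequired reserves = 14% × +$124B = +$17.36B.
Δexcess reserves = Δreserves − Δrequired = +$25B − (+$17.36B) = +$7.64 billion.

+$7.64 billion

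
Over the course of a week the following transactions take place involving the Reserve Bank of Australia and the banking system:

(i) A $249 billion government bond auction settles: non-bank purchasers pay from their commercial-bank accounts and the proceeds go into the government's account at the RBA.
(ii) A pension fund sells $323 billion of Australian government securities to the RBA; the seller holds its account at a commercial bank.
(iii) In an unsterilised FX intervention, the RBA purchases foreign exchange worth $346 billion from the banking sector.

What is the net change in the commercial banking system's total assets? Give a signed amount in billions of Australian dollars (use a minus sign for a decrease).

RBA balance sheet:
  Assets:      Securities +$323B, Foreign assets +$346B
  Liabilities: Bank reserves +$420B, Government deposits +$249B
Commercial banking system:
  Assets:      Reserves at CB +$420B, Foreign assets −$346B
  Liabilities: Checkable deposits +$74B
Change in total bank assets = +$74 billion.

+$74 billion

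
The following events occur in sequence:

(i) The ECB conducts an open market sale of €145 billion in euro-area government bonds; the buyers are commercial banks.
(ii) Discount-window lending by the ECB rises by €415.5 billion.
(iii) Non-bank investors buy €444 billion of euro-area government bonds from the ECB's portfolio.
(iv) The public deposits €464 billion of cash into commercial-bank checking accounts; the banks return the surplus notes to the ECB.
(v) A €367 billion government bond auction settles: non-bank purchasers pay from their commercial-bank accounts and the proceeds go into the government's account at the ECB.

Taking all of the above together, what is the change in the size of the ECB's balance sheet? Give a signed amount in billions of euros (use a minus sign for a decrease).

-€173.5 billion

ECB balance sheet:
  Assets:      Securities −€589B, Loans to banks +€415.5B
  Liabilities: Bank reserves −€76.5B, Currency in circulation −€464B, Government deposits +€367B
Change in total ECB assets = -€173.5 billion.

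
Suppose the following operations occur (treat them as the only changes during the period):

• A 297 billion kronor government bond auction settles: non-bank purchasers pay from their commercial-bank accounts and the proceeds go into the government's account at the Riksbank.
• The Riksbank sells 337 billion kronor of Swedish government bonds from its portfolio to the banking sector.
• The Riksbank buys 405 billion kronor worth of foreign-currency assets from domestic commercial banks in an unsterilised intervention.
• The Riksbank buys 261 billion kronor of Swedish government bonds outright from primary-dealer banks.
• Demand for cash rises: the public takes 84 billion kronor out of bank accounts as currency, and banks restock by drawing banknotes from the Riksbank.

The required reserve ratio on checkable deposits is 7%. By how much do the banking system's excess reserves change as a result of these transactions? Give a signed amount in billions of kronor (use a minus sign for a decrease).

Government account inflow 297 billion kronor: reserves −297B, deposits −297B.
OMO sale (to banks) 337 billion kronor: reserves −337B, deposits 0.
FX purchase 405 billion kronor: reserves +405B, deposits 0.
OMO purchase (from banks) 261 billion kronor: reserves +261B, deposits 0.
Currency withdrawal 84 billion kronor: reserves −84B, deposits −84B.
Totals: Δreserves = −52B, Δdeposits = −381B.
Δrequired reserves = 7% × −381B = −26.67B.
Δexcess reserves = Δreserves − Δrequired = −52B − (−26.67B) = -25.33 billion.

-25.33 billion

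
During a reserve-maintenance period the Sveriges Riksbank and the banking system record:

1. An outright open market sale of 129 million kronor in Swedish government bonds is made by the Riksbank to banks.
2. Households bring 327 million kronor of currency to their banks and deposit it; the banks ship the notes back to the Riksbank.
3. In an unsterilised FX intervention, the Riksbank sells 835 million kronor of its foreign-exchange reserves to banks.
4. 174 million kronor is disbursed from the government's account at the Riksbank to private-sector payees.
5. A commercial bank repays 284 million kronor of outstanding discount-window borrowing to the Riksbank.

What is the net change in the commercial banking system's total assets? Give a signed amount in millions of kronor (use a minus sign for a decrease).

+217 million

Riksbank balance sheet:
  Assets:      Securities −129M, Loans to banks −284M, Foreign assets −835M
  Liabilities: Bank reserves −747M, Currency in circulation −327M, Government deposits −174M
Commercial banking system:
  Assets:      Reserves at CB −747M, Securities +129M, Foreign assets +835M
  Liabilities: Checkable deposits +501M, Borrowings from CB −284M
Change in total bank assets = +217 million.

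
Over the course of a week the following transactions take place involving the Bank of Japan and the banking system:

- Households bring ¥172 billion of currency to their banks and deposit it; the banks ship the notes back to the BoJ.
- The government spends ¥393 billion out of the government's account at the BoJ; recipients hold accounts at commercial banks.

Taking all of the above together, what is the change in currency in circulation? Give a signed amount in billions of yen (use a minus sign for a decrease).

Currency deposit ¥172 billion: notes return to the central bank → −¥172B.
Government spending ¥393 billion: no currency enters or leaves circulation → 0.
Net: −172 + 0 = -¥172 billion.

-¥172 billion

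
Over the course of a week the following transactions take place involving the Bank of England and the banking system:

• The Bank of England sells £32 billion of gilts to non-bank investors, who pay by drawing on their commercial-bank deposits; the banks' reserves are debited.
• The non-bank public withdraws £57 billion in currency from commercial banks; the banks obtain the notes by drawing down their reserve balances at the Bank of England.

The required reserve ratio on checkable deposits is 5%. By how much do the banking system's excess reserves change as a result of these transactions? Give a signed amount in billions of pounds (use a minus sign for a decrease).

-£84.55 billion

Asset sale (to non-banks) £32 billion: reserves −£32B, deposits −£32B.
Currency withdrawal £57 billion: reserves −£57B, deposits −£57B.
Totals: Δreserves = −£89B, Δdeposits = −£89B.
Δrequired reserves = 5% × −£89B = −£4.45B.
Δexcess reserves = Δreserves − Δrequired = −£89B − (−£4.45B) = -£84.55 billion.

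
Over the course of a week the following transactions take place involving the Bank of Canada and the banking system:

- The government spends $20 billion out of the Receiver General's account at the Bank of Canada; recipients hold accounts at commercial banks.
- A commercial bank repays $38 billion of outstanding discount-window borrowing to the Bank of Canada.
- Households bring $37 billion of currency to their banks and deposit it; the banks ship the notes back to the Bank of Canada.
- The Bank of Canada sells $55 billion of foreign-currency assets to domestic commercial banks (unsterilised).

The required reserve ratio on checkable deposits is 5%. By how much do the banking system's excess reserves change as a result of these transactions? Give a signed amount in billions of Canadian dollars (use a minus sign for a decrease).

Government spending $20 billion: reserves +$20B, deposits +$20B.
Discount-window repayment $38 billion: reserves −$38B, deposits 0.
Currency deposit $37 billion: reserves +$37B, deposits +$37B.
FX sale $55 billion: reserves −$55B, deposits 0.
Totals: Δreserves = −$36B, Δdeposits = +$57B.
Δrequired reserves = 5% × +$57B = +$2.85B.
Δexcess reserves = Δreserves − Δrequired = −$36B − (+$2.85B) = -$38.85 billion.

-$38.85 billion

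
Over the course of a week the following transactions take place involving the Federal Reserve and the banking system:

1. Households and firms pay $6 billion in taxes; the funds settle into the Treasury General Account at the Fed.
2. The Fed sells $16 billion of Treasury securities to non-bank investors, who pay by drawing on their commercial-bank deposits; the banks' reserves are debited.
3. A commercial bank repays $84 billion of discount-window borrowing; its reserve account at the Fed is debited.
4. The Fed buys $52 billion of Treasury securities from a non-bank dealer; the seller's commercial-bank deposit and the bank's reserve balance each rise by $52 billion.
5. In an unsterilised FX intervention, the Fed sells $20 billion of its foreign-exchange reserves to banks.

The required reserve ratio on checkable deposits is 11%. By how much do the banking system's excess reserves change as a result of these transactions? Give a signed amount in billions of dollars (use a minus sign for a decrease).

Government account inflow $6 billion: reserves −$6B, deposits −$6B.
Asset sale (to non-banks) $16 billion: reserves −$16B, deposits −$16B.
Discount-window repayment $84 billion: reserves −$84B, deposits 0.
Asset purchase (from non-banks) $52 billion: reserves +$52B, deposits +$52B.
FX sale $20 billion: reserves −$20B, deposits 0.
Totals: Δreserves = −$74B, Δdeposits = +$30B.
Δrequired reserves = 11% × +$30B = +$3.3B.
Δexcess reserves = Δreserves − Δrequired = −$74B − (+$3.3B) = -$77.3 billion.

-$77.3 billion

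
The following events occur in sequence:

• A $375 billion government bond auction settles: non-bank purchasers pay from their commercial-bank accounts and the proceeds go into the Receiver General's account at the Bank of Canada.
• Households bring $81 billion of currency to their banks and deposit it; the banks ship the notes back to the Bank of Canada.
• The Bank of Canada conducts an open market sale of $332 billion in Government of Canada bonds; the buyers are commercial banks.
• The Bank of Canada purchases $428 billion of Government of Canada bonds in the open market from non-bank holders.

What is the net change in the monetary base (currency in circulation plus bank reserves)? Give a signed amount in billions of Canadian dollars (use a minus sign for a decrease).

-$279 billion

Bank of Canada balance sheet:
  Assets:      Securities +$96B
  Liabilities: Bank reserves −$198B, Currency in circulation −$81B, Government deposits +$375B
Commercial banking system:
  Assets:      Reserves at CB −$198B, Securities +$332B
  Liabilities: Checkable deposits +$134B
Monetary base = currency + reserves: −$81B + (−$198B) = -$279 billion.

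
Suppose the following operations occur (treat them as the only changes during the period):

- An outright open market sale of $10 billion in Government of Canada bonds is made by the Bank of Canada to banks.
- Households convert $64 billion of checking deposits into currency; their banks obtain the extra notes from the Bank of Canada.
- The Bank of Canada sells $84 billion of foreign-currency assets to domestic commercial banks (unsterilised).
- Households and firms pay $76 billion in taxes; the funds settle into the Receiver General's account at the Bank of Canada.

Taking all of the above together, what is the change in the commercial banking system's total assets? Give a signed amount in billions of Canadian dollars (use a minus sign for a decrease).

OMO sale (to banks) $10 billion: just an asset swap on bank balance sheets → 0.
Currency withdrawal $64 billion: bank balance sheets shrink → −$64B.
FX sale $84 billion: just an asset swap on bank balance sheets → 0.
Government account inflow $76 billion: bank balance sheets shrink → −$76B.
Net: 0 − 64 + 0 − 76 = -$140 billion.

-$140 billion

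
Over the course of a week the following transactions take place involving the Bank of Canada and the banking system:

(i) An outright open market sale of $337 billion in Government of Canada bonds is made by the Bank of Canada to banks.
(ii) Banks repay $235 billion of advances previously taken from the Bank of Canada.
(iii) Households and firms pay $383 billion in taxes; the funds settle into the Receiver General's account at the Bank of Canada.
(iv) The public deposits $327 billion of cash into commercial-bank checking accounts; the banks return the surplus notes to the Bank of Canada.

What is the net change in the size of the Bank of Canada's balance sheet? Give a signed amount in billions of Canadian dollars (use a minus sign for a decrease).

-$572 billion

OMO sale (to banks) $337 billion: a Bank of Canada asset is shed → −$337B.
Discount-window repayment $235 billion: a Bank of Canada asset is shed → −$235B.
Government account inflow $383 billion: only the composition of liabilities changes → 0.
Currency deposit $327 billion: only the composition of liabilities changes → 0.
Net: −337 − 235 + 0 + 0 = -$572 billion.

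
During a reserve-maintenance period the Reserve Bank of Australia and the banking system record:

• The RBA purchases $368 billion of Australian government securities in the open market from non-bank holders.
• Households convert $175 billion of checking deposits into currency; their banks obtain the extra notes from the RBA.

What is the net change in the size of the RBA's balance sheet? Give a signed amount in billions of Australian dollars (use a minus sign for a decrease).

+$368 billion

RBA balance sheet:
  Assets:      Securities +$368B
  Liabilities: Bank reserves +$193B, Currency in circulation +$175B
Change in total RBA assets = +$368 billion.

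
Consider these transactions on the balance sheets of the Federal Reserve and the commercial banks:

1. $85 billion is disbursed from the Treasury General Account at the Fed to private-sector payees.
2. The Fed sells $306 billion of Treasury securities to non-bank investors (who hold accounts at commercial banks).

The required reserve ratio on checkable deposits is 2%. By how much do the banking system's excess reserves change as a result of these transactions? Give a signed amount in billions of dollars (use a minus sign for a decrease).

Government spending $85 billion: reserves +$85B, deposits +$85B.
Asset sale (to non-banks) $306 billion: reserves −$306B, deposits −$306B.
Totals: Δreserves = −$221B, Δdeposits = −$221B.
Δrequired reserves = 2% × −$221B = −$4.42B.
Δexcess reserves = Δreserves − Δrequired = −$221B − (−$4.42B) = -$216.58 billion.

-$216.58 billion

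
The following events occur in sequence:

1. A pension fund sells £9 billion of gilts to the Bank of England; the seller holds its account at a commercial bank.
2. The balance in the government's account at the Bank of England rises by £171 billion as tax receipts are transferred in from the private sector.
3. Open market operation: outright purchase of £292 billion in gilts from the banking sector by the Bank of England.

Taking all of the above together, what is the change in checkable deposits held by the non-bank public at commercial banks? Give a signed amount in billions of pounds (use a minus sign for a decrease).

-£162 billion

Asset purchase (from non-banks) £9 billion: non-bank counterparties' bank balances rise → +£9B.
Government account inflow £171 billion: non-bank counterparties' bank balances fall → −£171B.
OMO purchase (from banks) £292 billion: the counterparty is a bank, so public deposits are unchanged → 0.
Net: 9 − 171 + 0 = -£162 billion.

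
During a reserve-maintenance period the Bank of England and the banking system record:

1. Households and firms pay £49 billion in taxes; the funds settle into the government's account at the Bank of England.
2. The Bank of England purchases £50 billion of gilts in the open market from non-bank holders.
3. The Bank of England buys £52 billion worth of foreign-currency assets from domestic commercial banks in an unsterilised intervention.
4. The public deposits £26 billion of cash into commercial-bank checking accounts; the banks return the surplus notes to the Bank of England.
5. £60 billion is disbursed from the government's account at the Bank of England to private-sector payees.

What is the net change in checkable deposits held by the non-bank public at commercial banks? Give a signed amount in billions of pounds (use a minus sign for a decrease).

Bank of England balance sheet:
  Assets:      Securities +£50B, Foreign assets +£52B
  Liabilities: Bank reserves +£139B, Currency in circulation −£26B, Government deposits −£11B
Commercial banking system:
  Assets:      Reserves at CB +£139B, Foreign assets −£52B
  Liabilities: Checkable deposits +£87B
So the change in checkable deposits held by the non-bank public at commercial banks is +£87 billion.

+£87 billion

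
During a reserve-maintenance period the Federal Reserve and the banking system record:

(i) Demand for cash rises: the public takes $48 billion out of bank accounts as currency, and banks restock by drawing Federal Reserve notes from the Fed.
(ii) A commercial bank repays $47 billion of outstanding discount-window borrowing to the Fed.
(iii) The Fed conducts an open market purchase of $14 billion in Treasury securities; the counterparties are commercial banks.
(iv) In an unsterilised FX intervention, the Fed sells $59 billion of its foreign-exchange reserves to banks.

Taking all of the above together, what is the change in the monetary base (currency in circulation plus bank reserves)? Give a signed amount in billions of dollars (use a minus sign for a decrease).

Fed balance sheet:
  Assets:      Securities +$14B, Loans to banks −$47B, Foreign assets −$59B
  Liabilities: Bank reserves −$140B, Currency in circulation +$48B
Commercial banking system:
  Assets:      Reserves at CB −$140B, Securities −$14B, Foreign assets +$59B
  Liabilities: Checkable deposits −$48B, Borrowings from CB −$47B
Monetary base = currency + reserves: +$48B + (−$140B) = -$92 billion.

-$92 billion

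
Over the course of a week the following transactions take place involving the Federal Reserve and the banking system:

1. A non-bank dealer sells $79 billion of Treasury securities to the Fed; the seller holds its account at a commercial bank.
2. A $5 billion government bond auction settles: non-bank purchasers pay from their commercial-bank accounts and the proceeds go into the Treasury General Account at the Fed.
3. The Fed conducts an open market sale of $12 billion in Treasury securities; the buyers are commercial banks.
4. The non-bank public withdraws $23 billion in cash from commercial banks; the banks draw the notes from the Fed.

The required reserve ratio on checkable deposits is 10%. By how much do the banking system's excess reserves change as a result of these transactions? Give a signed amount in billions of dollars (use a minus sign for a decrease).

Asset purchase (from non-banks) $79 billion: reserves +$79B, deposits +$79B.
Government account inflow $5 billion: reserves −$5B, deposits −$5B.
OMO sale (to banks) $12 billion: reserves −$12B, deposits 0.
Currency withdrawal $23 billion: reserves −$23B, deposits −$23B.
Totals: Δreserves = +$39B, Δdeposits = +$51B.
Δrequired reserves = 10% × +$51B = +$5.1B.
Δexcess reserves = Δreserves − Δrequired = +$39B − (+$5.1B) = +$33.9 billion.

+$33.9 billion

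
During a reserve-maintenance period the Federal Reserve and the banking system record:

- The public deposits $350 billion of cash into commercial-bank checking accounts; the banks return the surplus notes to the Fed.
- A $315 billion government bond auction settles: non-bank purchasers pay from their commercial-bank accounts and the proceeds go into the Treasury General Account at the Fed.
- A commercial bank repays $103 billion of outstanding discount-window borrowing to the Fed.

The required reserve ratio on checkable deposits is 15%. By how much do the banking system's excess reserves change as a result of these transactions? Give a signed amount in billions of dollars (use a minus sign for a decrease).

-$73.25 billion

Currency deposit $350 billion: reserves +$350B, deposits +$350B.
Government account inflow $315 billion: reserves −$315B, deposits −$315B.
Discount-window repayment $103 billion: reserves −$103B, deposits 0.
Totals: Δreserves = −$68B, Δdeposits = +$35B.
Δrequired reserves = 15% × +$35B = +$5.25B.
Δexcess reserves = Δreserves − Δrequired = −$68B − (+$5.25B) = -$73.25 billion.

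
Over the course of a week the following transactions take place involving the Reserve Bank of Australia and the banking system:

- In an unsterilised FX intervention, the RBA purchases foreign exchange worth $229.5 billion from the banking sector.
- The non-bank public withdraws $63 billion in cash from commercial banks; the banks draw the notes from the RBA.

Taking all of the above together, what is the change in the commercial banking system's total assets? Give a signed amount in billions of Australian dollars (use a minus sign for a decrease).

-$63 billion

FX purchase $229.5 billion: just an asset swap on bank balance sheets → 0.
Currency withdrawal $63 billion: bank balance sheets shrink → −$63B.
Net: 0 − 63 = -$63 billion.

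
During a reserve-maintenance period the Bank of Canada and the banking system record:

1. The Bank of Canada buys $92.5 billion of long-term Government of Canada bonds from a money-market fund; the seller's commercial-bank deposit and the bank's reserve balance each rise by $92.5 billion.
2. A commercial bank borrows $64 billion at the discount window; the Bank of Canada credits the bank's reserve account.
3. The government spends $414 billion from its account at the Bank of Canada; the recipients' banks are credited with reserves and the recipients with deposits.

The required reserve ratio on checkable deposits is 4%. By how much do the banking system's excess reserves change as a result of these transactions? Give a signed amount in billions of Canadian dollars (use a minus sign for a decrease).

Asset purchase (from non-banks) $92.5 billion: reserves +$92.5B, deposits +$92.5B.
Discount-window loan $64 billion: reserves +$64B, deposits 0.
Government spending $414 billion: reserves +$414B, deposits +$414B.
Totals: Δreserves = +$570.5B, Δdeposits = +$506.5B.
Δrequired reserves = 4% × +$506.5B = +$20.26B.
Δexcess reserves = Δreserves − Δrequired = +$570.5B − (+$20.26B) = +$550.24 billion.

+$550.24 billion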